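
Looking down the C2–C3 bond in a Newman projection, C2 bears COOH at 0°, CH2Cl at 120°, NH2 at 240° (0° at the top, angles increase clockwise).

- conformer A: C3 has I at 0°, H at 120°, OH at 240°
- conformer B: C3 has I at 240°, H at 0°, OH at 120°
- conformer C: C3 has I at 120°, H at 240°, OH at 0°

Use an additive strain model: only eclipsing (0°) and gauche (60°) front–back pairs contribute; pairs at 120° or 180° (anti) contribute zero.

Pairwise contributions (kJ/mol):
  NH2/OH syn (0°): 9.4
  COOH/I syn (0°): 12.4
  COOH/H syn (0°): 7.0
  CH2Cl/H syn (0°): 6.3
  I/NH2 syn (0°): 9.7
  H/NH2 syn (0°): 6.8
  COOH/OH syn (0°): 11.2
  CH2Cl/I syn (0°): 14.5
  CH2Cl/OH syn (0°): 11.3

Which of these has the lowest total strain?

B

A (eclipsed): COOH(0°)/I(0°) eclipsed 12.4; CH2Cl(120°)/H(120°) eclipsed 6.3; NH2(240°)/OH(240°) eclipsed 9.4 → 28.1 kJ/mol.
B (eclipsed): COOH(0°)/H(0°) eclipsed 7.0; CH2Cl(120°)/OH(120°) eclipsed 11.3; NH2(240°)/I(240°) eclipsed 9.7 → 28.0 kJ/mol.
C (eclipsed): COOH(0°)/OH(0°) eclipsed 11.2; CH2Cl(120°)/I(120°) eclipsed 14.5; NH2(240°)/H(240°) eclipsed 6.8 → 32.5 kJ/mol.
B has the lowest total (28.0 kJ/mol).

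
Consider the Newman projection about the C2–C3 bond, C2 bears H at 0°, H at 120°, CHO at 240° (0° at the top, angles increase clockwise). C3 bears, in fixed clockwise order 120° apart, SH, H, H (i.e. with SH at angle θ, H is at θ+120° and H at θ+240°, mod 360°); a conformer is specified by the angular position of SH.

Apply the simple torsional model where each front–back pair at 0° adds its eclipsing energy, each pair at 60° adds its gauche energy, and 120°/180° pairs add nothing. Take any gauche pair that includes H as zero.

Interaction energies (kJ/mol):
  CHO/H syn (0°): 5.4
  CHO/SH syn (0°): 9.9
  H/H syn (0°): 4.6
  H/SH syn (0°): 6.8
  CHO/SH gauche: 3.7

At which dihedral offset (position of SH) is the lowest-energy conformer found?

60°

SH at 0° (eclipsed): H(0°)/SH(0°) eclipsed 6.8; H(120°)/H(120°) eclipsed 4.6; CHO(240°)/H(240°) eclipsed 5.4 → 16.8 kJ/mol.
SH at 60° (staggered): no non-H gauche contacts → 0.0 kJ/mol.
SH at 120° (eclipsed): H(0°)/H(0°) eclipsed 4.6; H(120°)/SH(120°) eclipsed 6.8; CHO(240°)/H(240°) eclipsed 5.4 → 16.8 kJ/mol.
SH at 180° (staggered): CHO(240°)/SH(180°) gauche 3.7 → 3.7 kJ/mol.
SH at 240° (eclipsed): H(0°)/H(0°) eclipsed 4.6; H(120°)/H(120°) eclipsed 4.6; CHO(240°)/SH(240°) eclipsed 9.9 → 19.1 kJ/mol.
SH at 300° (staggered): CHO(240°)/SH(300°) gauche 3.7 → 3.7 kJ/mol.
The minimum (0.0 kJ/mol) occurs with SH at 60°.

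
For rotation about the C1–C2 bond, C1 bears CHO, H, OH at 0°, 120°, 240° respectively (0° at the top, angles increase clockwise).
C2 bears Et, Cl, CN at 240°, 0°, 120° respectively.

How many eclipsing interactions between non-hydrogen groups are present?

Non-H eclipsing pairs: CHO(0°)/Cl(0°); OH(240°)/Et(240°) — 2 interactions.

2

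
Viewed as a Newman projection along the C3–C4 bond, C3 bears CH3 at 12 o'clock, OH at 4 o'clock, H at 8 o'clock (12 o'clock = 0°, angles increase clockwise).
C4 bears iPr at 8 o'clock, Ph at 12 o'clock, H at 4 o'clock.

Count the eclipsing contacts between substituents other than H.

Non-H eclipsing pairs: CH3(0°)/Ph(0°) — 1 interaction.

1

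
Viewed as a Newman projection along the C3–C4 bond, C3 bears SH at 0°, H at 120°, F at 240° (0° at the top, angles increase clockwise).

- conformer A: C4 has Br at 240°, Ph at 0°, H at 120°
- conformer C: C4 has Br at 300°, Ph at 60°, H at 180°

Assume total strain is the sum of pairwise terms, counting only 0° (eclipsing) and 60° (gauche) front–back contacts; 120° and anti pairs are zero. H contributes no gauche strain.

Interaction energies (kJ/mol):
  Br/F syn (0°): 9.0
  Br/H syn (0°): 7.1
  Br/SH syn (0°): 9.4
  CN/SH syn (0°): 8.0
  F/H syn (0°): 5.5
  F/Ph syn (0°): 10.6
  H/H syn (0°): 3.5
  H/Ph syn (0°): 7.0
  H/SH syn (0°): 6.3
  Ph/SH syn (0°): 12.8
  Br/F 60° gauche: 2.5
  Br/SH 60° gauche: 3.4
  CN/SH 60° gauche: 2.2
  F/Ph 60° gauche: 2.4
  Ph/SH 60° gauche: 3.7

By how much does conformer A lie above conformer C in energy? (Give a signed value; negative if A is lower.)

A (eclipsed): SH(0°)/Ph(0°) eclipsed 12.8; H(120°)/H(120°) eclipsed 3.5; F(240°)/Br(240°) eclipsed 9.0 → 25.3 kJ/mol.
C (staggered): SH(0°)/Br(300°) gauche 3.4; SH(0°)/Ph(60°) gauche 3.7; F(240°)/Br(300°) gauche 2.5 → 9.6 kJ/mol.
E(A) − E(C) = 25.3 − 9.6 = +15.7 kJ/mol.

+15.7 kJ/mol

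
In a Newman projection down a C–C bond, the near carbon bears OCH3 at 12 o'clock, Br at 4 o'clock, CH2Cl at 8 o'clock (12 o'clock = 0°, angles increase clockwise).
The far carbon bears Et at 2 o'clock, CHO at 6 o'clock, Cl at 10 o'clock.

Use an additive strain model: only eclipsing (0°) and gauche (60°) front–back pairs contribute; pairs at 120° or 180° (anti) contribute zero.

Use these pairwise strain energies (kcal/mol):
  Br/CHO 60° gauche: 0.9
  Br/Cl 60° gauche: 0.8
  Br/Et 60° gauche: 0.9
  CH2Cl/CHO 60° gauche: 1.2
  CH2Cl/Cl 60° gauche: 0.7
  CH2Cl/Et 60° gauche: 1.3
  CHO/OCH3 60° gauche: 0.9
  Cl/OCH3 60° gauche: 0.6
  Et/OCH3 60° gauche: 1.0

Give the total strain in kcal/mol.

This conformer (staggered): OCH3–Et gauche, OCH3–Cl gauche, Br–Et gauche, Br–CHO gauche, CH2Cl–CHO gauche, CH2Cl–Cl gauche; 1.0 + 0.6 + 0.9 + 0.9 + 1.2 + 0.7 = 5.3 kcal/mol.

5.3 kcal/mol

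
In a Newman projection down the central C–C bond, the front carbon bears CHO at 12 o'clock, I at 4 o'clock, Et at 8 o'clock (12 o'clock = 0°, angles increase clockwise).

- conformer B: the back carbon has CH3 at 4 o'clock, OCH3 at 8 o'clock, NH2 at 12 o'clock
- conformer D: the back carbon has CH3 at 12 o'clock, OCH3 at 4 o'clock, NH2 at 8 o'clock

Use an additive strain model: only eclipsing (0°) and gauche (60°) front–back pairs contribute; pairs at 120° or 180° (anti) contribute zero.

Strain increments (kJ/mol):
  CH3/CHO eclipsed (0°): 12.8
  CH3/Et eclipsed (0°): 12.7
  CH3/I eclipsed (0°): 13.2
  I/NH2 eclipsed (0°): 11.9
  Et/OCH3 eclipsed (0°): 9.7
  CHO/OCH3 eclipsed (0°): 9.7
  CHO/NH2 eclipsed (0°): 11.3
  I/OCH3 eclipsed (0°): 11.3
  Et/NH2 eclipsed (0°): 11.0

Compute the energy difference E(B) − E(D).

B is eclipsed. CHO at 0° is eclipsed with NH2 at 0° (11.3); I at 120° is eclipsed with CH3 at 120° (13.2); Et at 240° is eclipsed with OCH3 at 240° (9.7). Total 34.2 kJ/mol.
D is eclipsed. CHO at 0° is eclipsed with CH3 at 0° (12.8); I at 120° is eclipsed with OCH3 at 120° (11.3); Et at 240° is eclipsed with NH2 at 240° (11.0). Total 35.1 kJ/mol.
E(B) − E(D) = 34.2 − 35.1 = -0.9 kJ/mol.

-0.9 kJ/mol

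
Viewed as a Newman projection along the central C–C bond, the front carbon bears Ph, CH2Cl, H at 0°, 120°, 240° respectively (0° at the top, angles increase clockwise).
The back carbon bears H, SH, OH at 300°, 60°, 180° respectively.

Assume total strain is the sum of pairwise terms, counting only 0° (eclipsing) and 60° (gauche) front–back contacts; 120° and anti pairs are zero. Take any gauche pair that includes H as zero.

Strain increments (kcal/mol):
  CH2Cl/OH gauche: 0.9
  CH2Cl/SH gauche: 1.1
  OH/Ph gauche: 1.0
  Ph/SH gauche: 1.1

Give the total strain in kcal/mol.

3.1 kcal/mol

This conformer (staggered): Ph–SH gauche, CH2Cl–SH gauche, CH2Cl–OH gauche; 1.1 + 1.1 + 0.9 = 3.1 kcal/mol.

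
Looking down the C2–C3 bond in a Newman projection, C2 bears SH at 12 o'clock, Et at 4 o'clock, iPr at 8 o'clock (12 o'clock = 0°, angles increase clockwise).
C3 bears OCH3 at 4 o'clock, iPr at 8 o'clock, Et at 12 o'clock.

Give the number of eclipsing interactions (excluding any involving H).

Non-H eclipsing pairs: SH(0°)/Et(0°); Et(120°)/OCH3(120°); iPr(240°)/iPr(240°) — 3 interactions.

3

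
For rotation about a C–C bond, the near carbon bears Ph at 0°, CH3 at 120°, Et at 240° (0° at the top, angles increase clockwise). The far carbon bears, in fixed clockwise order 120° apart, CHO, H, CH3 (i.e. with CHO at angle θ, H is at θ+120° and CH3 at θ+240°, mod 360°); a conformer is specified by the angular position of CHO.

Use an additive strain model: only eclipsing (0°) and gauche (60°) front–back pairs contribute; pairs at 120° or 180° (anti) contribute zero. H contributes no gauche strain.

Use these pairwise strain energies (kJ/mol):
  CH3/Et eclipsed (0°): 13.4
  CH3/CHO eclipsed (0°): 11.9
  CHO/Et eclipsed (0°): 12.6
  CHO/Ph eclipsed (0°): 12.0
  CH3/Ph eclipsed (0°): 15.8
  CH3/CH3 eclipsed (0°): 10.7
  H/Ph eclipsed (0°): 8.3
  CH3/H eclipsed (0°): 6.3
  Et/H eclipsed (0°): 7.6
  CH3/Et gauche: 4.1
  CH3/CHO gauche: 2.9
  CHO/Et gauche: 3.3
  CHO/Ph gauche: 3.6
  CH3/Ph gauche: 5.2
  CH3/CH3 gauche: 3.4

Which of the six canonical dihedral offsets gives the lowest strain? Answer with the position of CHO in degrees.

300°

CHO at 0° (eclipsed): Ph(0°)/CHO(0°) eclipsed 12.0; CH3(120°)/H(120°) eclipsed 6.3; Et(240°)/CH3(240°) eclipsed 13.4 → 31.7 kJ/mol.
CHO at 60° (staggered): Ph(0°)/CHO(60°) gauche 3.6; Ph(0°)/CH3(300°) gauche 5.2; CH3(120°)/CHO(60°) gauche 2.9; Et(240°)/CH3(300°) gauche 4.1 → 15.8 kJ/mol.
CHO at 120° (eclipsed): Ph(0°)/CH3(0°) eclipsed 15.8; CH3(120°)/CHO(120°) eclipsed 11.9; Et(240°)/H(240°) eclipsed 7.6 → 35.3 kJ/mol.
CHO at 180° (staggered): Ph(0°)/CH3(60°) gauche 5.2; CH3(120°)/CHO(180°) gauche 2.9; CH3(120°)/CH3(60°) gauche 3.4; Et(240°)/CHO(180°) gauche 3.3 → 14.8 kJ/mol.
CHO at 240° (eclipsed): Ph(0°)/H(0°) eclipsed 8.3; CH3(120°)/CH3(120°) eclipsed 10.7; Et(240°)/CHO(240°) eclipsed 12.6 → 31.6 kJ/mol.
CHO at 300° (staggered): Ph(0°)/CHO(300°) gauche 3.6; CH3(120°)/CH3(180°) gauche 3.4; Et(240°)/CHO(300°) gauche 3.3; Et(240°)/CH3(180°) gauche 4.1 → 14.4 kJ/mol.
The minimum (14.4 kJ/mol) occurs with CHO at 300°.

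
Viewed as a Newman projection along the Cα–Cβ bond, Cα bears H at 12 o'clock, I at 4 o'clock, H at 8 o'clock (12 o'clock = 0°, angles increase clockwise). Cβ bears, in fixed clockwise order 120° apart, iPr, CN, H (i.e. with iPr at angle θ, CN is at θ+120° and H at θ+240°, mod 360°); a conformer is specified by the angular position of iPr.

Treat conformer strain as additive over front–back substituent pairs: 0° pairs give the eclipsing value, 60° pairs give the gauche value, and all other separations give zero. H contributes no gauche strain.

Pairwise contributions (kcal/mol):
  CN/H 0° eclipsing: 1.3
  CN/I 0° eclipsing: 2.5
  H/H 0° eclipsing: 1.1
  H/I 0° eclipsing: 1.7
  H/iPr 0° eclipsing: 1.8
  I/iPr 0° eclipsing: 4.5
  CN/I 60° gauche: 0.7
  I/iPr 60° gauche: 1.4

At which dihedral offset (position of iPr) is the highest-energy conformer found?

120°

iPr at 0° (eclipsed): H(0°)/iPr(0°) eclipsed 1.8; I(120°)/CN(120°) eclipsed 2.5; H(240°)/H(240°) eclipsed 1.1 → 5.4 kcal/mol.
iPr at 60° (staggered): I(120°)/iPr(60°) gauche 1.4; I(120°)/CN(180°) gauche 0.7 → 2.1 kcal/mol.
iPr at 120° (eclipsed): H(0°)/H(0°) eclipsed 1.1; I(120°)/iPr(120°) eclipsed 4.5; H(240°)/CN(240°) eclipsed 1.3 → 6.9 kcal/mol.
iPr at 180° (staggered): I(120°)/iPr(180°) gauche 1.4 → 1.4 kcal/mol.
iPr at 240° (eclipsed): H(0°)/CN(0°) eclipsed 1.3; I(120°)/H(120°) eclipsed 1.7; H(240°)/iPr(240°) eclipsed 1.8 → 4.8 kcal/mol.
iPr at 300° (staggered): I(120°)/CN(60°) gauche 0.7 → 0.7 kcal/mol.
The maximum (6.9 kcal/mol) occurs with iPr at 120°.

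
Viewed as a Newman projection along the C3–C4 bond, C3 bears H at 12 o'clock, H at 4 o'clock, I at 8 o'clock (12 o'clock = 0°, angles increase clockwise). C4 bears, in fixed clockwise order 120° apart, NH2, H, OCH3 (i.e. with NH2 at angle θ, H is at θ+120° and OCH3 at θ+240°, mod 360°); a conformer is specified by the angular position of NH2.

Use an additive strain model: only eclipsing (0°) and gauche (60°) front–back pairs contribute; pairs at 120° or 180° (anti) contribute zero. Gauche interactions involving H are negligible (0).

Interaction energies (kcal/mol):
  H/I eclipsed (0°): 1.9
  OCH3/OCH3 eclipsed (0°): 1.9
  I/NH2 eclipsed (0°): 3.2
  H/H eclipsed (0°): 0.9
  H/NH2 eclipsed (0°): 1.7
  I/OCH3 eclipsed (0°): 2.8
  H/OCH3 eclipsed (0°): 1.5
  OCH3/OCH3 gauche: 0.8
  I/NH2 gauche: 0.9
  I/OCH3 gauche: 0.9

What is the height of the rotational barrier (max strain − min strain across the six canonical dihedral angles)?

NH2 at 0° is eclipsed. H at 0° is eclipsed with NH2 at 0° (1.7); H at 120° is eclipsed with H at 120° (0.9); I at 240° is eclipsed with OCH3 at 240° (2.8). Total 5.4 kcal/mol.
NH2 at 60° is staggered. I at 240° is gauche with OCH3 at 300° (0.9). Total 0.9 kcal/mol.
NH2 at 120° is eclipsed. H at 0° is eclipsed with OCH3 at 0° (1.5); H at 120° is eclipsed with NH2 at 120° (1.7); I at 240° is eclipsed with H at 240° (1.9). Total 5.1 kcal/mol.
NH2 at 180° is staggered. I at 240° is gauche with NH2 at 180° (0.9). Total 0.9 kcal/mol.
NH2 at 240° is eclipsed. H at 0° is eclipsed with H at 0° (0.9); H at 120° is eclipsed with OCH3 at 120° (1.5); I at 240° is eclipsed with NH2 at 240° (3.2). Total 5.6 kcal/mol.
NH2 at 300° is staggered. I at 240° is gauche with NH2 at 300° (0.9); I at 240° is gauche with OCH3 at 180° (0.9). Total 1.8 kcal/mol.
Max at 240° (5.6 kcal/mol), min at 60° (0.9 kcal/mol); barrier = 4.7 kcal/mol.

4.7 kcal/mol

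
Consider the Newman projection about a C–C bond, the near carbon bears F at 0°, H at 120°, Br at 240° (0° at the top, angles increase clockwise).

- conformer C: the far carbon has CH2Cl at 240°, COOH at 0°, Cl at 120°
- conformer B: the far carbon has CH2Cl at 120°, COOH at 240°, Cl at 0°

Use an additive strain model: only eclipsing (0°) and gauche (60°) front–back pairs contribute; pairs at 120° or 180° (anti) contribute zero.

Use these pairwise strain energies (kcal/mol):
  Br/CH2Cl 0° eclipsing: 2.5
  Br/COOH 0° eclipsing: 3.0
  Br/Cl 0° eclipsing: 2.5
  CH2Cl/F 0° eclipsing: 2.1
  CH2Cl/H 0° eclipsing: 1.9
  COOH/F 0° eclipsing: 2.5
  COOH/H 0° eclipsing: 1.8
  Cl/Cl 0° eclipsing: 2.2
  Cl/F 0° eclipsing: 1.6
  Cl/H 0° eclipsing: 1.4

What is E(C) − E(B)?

-0.1 kcal/mol

C (eclipsed): F–COOH eclipsed, H–Cl eclipsed, Br–CH2Cl eclipsed; 2.5 + 1.4 + 2.5 = 6.4 kcal/mol.
B (eclipsed): F–Cl eclipsed, H–CH2Cl eclipsed, Br–COOH eclipsed; 1.6 + 1.9 + 3.0 = 6.5 kcal/mol.
E(C) − E(B) = 6.4 − 6.5 = -0.1 kcal/mol.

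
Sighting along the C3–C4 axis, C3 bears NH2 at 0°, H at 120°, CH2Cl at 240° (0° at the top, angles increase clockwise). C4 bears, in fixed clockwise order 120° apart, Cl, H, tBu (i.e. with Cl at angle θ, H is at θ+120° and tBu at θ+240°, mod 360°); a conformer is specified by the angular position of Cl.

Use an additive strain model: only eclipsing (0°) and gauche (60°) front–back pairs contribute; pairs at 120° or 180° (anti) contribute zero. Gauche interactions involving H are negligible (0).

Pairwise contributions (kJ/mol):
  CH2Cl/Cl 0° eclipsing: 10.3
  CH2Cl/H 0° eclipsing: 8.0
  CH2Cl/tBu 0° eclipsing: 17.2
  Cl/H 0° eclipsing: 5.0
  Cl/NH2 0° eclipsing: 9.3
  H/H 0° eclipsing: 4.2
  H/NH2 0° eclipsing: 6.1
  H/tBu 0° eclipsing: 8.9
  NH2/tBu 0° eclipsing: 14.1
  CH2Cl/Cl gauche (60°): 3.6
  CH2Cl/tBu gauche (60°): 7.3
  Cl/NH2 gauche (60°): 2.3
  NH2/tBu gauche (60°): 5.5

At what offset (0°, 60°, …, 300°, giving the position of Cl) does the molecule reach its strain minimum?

Cl at 0° is eclipsed. NH2 at 0° is eclipsed with Cl at 0° (9.3); H at 120° is eclipsed with H at 120° (4.2); CH2Cl at 240° is eclipsed with tBu at 240° (17.2). Total 30.7 kJ/mol.
Cl at 60° is staggered. NH2 at 0° is gauche with Cl at 60° (2.3); NH2 at 0° is gauche with tBu at 300° (5.5); CH2Cl at 240° is gauche with tBu at 300° (7.3). Total 15.1 kJ/mol.
Cl at 120° is eclipsed. NH2 at 0° is eclipsed with tBu at 0° (14.1); H at 120° is eclipsed with Cl at 120° (5.0); CH2Cl at 240° is eclipsed with H at 240° (8.0). Total 27.1 kJ/mol.
Cl at 180° is staggered. NH2 at 0° is gauche with tBu at 60° (5.5); CH2Cl at 240° is gauche with Cl at 180° (3.6). Total 9.1 kJ/mol.
Cl at 240° is eclipsed. NH2 at 0° is eclipsed with H at 0° (6.1); H at 120° is eclipsed with tBu at 120° (8.9); CH2Cl at 240° is eclipsed with Cl at 240° (10.3). Total 25.3 kJ/mol.
Cl at 300° is staggered. NH2 at 0° is gauche with Cl at 300° (2.3); CH2Cl at 240° is gauche with Cl at 300° (3.6); CH2Cl at 240° is gauche with tBu at 180° (7.3). Total 13.2 kJ/mol.
The minimum (9.1 kJ/mol) occurs with Cl at 180°.

180°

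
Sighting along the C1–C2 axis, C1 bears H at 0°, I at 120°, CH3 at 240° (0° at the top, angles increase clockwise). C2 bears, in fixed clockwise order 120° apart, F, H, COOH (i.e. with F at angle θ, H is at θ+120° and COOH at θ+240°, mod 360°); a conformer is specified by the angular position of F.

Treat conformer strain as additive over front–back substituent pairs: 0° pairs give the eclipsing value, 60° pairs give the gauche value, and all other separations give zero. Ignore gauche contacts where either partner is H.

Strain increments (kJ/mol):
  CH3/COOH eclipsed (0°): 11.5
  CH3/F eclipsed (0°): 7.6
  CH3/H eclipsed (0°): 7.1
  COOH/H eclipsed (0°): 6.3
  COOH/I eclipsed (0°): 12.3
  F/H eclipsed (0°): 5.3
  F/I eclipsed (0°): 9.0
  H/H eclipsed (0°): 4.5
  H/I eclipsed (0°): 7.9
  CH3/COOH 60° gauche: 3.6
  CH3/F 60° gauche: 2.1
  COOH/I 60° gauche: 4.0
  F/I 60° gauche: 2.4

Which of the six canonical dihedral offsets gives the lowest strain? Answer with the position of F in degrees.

F at 0° is eclipsed. H at 0° is eclipsed with F at 0° (5.3); I at 120° is eclipsed with H at 120° (7.9); CH3 at 240° is eclipsed with COOH at 240° (11.5). Total 24.7 kJ/mol.
F at 60° is staggered. I at 120° is gauche with F at 60° (2.4); CH3 at 240° is gauche with COOH at 300° (3.6). Total 6.0 kJ/mol.
F at 120° is eclipsed. H at 0° is eclipsed with COOH at 0° (6.3); I at 120° is eclipsed with F at 120° (9.0); CH3 at 240° is eclipsed with H at 240° (7.1). Total 22.4 kJ/mol.
F at 180° is staggered. I at 120° is gauche with F at 180° (2.4); I at 120° is gauche with COOH at 60° (4.0); CH3 at 240° is gauche with F at 180° (2.1). Total 8.5 kJ/mol.
F at 240° is eclipsed. H at 0° is eclipsed with H at 0° (4.5); I at 120° is eclipsed with COOH at 120° (12.3); CH3 at 240° is eclipsed with F at 240° (7.6). Total 24.4 kJ/mol.
F at 300° is staggered. I at 120° is gauche with COOH at 180° (4.0); CH3 at 240° is gauche with F at 300° (2.1); CH3 at 240° is gauche with COOH at 180° (3.6). Total 9.7 kJ/mol.
The minimum (6.0 kJ/mol) occurs with F at 60°.

60°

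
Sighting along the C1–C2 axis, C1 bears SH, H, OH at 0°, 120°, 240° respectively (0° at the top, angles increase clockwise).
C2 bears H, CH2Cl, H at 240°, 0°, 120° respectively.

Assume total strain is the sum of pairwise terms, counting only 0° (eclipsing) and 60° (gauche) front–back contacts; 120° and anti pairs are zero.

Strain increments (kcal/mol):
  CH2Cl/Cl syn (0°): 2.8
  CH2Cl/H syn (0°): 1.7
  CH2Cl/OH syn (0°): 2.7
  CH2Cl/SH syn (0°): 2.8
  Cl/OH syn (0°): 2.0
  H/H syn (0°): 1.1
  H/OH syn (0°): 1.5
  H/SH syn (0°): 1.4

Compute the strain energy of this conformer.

5.4 kcal/mol

This conformer is eclipsed. SH at 0° is eclipsed with CH2Cl at 0° (2.8); H at 120° is eclipsed with H at 120° (1.1); OH at 240° is eclipsed with H at 240° (1.5). Total 5.4 kcal/mol.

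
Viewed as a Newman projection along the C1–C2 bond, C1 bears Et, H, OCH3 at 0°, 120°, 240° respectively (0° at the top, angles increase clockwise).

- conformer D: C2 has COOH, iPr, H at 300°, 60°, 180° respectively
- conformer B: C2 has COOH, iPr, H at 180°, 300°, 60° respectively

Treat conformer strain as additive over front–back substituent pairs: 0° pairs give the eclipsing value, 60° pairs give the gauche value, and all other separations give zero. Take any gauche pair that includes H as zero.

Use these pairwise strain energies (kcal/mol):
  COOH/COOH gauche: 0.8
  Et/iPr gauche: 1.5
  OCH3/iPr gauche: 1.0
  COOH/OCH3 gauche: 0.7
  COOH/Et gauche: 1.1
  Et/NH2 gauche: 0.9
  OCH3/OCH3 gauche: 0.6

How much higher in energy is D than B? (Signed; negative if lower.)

+0.1 kcal/mol

D (staggered): Et(0°)/COOH(300°) gauche 1.1; Et(0°)/iPr(60°) gauche 1.5; OCH3(240°)/COOH(300°) gauche 0.7 → 3.3 kcal/mol.
B (staggered): Et(0°)/iPr(300°) gauche 1.5; OCH3(240°)/COOH(180°) gauche 0.7; OCH3(240°)/iPr(300°) gauche 1.0 → 3.2 kcal/mol.
E(D) − E(B) = 3.3 − 3.2 = +0.1 kcal/mol.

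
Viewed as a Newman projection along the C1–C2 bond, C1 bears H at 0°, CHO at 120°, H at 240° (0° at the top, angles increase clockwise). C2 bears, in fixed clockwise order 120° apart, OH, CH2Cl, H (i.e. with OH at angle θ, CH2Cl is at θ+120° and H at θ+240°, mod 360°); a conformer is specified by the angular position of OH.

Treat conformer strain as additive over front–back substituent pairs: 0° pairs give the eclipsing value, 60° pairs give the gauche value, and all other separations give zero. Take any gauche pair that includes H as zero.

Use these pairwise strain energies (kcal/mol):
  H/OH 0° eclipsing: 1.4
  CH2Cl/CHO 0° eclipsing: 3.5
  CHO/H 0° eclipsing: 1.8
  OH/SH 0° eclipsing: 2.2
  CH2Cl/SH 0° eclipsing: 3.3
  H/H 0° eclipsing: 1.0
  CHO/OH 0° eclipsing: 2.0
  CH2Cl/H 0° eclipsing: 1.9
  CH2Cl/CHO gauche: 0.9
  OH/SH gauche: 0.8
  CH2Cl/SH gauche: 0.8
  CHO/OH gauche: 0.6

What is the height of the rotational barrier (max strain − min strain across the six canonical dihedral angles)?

5.3 kcal/mol

OH at 0° is eclipsed. H at 0° is eclipsed with OH at 0° (1.4); CHO at 120° is eclipsed with CH2Cl at 120° (3.5); H at 240° is eclipsed with H at 240° (1.0). Total 5.9 kcal/mol.
OH at 60° is staggered. CHO at 120° is gauche with OH at 60° (0.6); CHO at 120° is gauche with CH2Cl at 180° (0.9). Total 1.5 kcal/mol.
OH at 120° is eclipsed. H at 0° is eclipsed with H at 0° (1.0); CHO at 120° is eclipsed with OH at 120° (2.0); H at 240° is eclipsed with CH2Cl at 240° (1.9). Total 4.9 kcal/mol.
OH at 180° is staggered. CHO at 120° is gauche with OH at 180° (0.6). Total 0.6 kcal/mol.
OH at 240° is eclipsed. H at 0° is eclipsed with CH2Cl at 0° (1.9); CHO at 120° is eclipsed with H at 120° (1.8); H at 240° is eclipsed with OH at 240° (1.4). Total 5.1 kcal/mol.
OH at 300° is staggered. CHO at 120° is gauche with CH2Cl at 60° (0.9). Total 0.9 kcal/mol.
Max at 0° (5.9 kcal/mol), min at 180° (0.6 kcal/mol); barrier = 5.3 kcal/mol.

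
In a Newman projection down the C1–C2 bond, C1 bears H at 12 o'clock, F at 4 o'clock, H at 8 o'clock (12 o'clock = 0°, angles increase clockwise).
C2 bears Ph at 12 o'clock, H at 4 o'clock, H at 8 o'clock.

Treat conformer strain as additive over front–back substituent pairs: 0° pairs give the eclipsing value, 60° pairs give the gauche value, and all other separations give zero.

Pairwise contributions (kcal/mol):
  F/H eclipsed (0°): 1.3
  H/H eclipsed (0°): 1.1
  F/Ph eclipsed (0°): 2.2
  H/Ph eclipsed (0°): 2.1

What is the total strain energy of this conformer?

This conformer (eclipsed): H(0°)/Ph(0°) eclipsed 2.1; F(120°)/H(120°) eclipsed 1.3; H(240°)/H(240°) eclipsed 1.1 → 4.5 kcal/mol.

4.5 kcal/mol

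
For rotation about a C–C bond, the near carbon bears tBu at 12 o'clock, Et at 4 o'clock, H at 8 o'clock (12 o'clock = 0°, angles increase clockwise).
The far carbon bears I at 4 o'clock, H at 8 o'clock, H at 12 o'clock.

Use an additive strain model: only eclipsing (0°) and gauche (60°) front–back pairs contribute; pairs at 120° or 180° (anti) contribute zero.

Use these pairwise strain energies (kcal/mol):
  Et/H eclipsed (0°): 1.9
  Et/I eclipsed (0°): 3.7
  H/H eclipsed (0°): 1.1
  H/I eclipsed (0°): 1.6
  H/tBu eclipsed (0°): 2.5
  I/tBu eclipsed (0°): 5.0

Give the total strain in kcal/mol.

This conformer (eclipsed): tBu(0°)/H(0°) eclipsed 2.5; Et(120°)/I(120°) eclipsed 3.7; H(240°)/H(240°) eclipsed 1.1 → 7.3 kcal/mol.

7.3 kcal/mol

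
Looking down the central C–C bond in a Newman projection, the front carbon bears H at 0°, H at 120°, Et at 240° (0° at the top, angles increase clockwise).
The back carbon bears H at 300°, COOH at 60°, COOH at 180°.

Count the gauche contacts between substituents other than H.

1

Non-H gauche pairs: Et(240°)/COOH(180°) — 1 interaction.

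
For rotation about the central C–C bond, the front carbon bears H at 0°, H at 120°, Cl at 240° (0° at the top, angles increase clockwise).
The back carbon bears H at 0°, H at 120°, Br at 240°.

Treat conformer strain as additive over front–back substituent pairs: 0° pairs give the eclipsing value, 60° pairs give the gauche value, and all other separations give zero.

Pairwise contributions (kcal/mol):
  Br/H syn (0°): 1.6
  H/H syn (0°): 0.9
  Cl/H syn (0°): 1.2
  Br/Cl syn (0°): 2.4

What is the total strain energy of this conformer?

This conformer (eclipsed): H(0°)/H(0°) eclipsed 0.9; H(120°)/H(120°) eclipsed 0.9; Cl(240°)/Br(240°) eclipsed 2.4 → 4.2 kcal/mol.

4.2 kcal/mol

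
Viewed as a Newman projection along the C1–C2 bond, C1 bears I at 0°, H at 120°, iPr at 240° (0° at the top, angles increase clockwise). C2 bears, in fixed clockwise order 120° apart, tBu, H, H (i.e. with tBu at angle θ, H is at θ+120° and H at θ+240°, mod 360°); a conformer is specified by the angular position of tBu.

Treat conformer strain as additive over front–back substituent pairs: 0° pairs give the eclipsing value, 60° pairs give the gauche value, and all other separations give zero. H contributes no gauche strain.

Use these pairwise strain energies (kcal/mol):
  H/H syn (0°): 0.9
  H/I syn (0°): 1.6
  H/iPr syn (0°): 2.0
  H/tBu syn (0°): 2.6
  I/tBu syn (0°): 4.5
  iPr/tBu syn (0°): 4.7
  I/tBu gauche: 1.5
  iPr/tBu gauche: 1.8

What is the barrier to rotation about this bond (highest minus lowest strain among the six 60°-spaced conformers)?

5.9 kcal/mol

tBu at 0° (eclipsed): I–tBu eclipsed, H–H eclipsed, iPr–H eclipsed; 4.5 + 0.9 + 2.0 = 7.4 kcal/mol.
tBu at 60° (staggered): I–tBu gauche; 1.5 = 1.5 kcal/mol.
tBu at 120° (eclipsed): I–H eclipsed, H–tBu eclipsed, iPr–H eclipsed; 1.6 + 2.6 + 2.0 = 6.2 kcal/mol.
tBu at 180° (staggered): iPr–tBu gauche; 1.8 = 1.8 kcal/mol.
tBu at 240° (eclipsed): I–H eclipsed, H–H eclipsed, iPr–tBu eclipsed; 1.6 + 0.9 + 4.7 = 7.2 kcal/mol.
tBu at 300° (staggered): I–tBu gauche, iPr–tBu gauche; 1.5 + 1.8 = 3.3 kcal/mol.
Max at 0° (7.4 kcal/mol), min at 60° (1.5 kcal/mol); barrier = 5.9 kcal/mol.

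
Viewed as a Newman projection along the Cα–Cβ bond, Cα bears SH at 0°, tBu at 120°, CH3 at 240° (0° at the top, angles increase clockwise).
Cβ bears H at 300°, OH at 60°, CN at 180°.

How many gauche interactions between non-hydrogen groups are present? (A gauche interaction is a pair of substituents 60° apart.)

4

Non-H gauche pairs: SH(0°)/OH(60°); tBu(120°)/OH(60°); tBu(120°)/CN(180°); CH3(240°)/CN(180°) — 4 interactions.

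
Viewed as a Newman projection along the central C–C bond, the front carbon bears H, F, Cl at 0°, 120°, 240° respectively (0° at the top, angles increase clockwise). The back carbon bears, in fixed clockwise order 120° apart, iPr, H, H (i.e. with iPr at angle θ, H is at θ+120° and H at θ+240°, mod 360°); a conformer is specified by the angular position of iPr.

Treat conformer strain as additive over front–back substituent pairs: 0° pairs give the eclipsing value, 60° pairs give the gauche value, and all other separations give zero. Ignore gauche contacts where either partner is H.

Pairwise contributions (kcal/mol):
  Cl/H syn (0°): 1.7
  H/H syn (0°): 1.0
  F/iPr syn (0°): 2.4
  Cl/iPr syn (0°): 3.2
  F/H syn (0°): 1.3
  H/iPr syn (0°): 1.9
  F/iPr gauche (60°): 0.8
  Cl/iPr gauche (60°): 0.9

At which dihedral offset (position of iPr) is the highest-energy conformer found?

240°

iPr at 0° (eclipsed): H(0°)/iPr(0°) eclipsed 1.9; F(120°)/H(120°) eclipsed 1.3; Cl(240°)/H(240°) eclipsed 1.7 → 4.9 kcal/mol.
iPr at 60° (staggered): F(120°)/iPr(60°) gauche 0.8 → 0.8 kcal/mol.
iPr at 120° (eclipsed): H(0°)/H(0°) eclipsed 1.0; F(120°)/iPr(120°) eclipsed 2.4; Cl(240°)/H(240°) eclipsed 1.7 → 5.1 kcal/mol.
iPr at 180° (staggered): F(120°)/iPr(180°) gauche 0.8; Cl(240°)/iPr(180°) gauche 0.9 → 1.7 kcal/mol.
iPr at 240° (eclipsed): H(0°)/H(0°) eclipsed 1.0; F(120°)/H(120°) eclipsed 1.3; Cl(240°)/iPr(240°) eclipsed 3.2 → 5.5 kcal/mol.
iPr at 300° (staggered): Cl(240°)/iPr(300°) gauche 0.9 → 0.9 kcal/mol.
The maximum (5.5 kcal/mol) occurs with iPr at 240°.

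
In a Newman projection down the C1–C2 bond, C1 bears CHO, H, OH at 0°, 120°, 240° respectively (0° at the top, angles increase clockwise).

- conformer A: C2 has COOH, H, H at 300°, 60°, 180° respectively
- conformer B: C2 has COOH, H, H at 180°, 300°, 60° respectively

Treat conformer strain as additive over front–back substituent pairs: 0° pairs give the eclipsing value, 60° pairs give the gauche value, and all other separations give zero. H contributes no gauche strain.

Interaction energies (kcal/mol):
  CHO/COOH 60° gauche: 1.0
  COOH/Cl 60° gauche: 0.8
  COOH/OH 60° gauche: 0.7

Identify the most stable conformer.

B

A (staggered): CHO(0°)/COOH(300°) gauche 1.0; OH(240°)/COOH(300°) gauche 0.7 → 1.7 kcal/mol.
B (staggered): OH(240°)/COOH(180°) gauche 0.7 → 0.7 kcal/mol.
B has the lowest total (0.7 kcal/mol).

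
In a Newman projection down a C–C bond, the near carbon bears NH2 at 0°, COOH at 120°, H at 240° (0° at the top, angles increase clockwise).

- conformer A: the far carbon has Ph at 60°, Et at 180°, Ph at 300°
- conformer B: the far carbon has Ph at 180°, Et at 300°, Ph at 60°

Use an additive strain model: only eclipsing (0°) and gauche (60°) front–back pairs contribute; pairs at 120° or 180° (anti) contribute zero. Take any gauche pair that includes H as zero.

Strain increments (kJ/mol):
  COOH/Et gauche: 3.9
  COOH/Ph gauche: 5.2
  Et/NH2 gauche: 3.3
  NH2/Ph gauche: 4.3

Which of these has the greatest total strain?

B

A is staggered. NH2 at 0° is gauche with Ph at 60° (4.3); NH2 at 0° is gauche with Ph at 300° (4.3); COOH at 120° is gauche with Ph at 60° (5.2); COOH at 120° is gauche with Et at 180° (3.9). Total 17.7 kJ/mol.
B is staggered. NH2 at 0° is gauche with Et at 300° (3.3); NH2 at 0° is gauche with Ph at 60° (4.3); COOH at 120° is gauche with Ph at 180° (5.2); COOH at 120° is gauche with Ph at 60° (5.2). Total 18.0 kJ/mol.
B has the highest total (18.0 kJ/mol).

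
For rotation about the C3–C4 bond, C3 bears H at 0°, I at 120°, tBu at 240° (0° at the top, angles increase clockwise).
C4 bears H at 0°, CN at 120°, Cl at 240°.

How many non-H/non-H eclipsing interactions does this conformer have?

2

Non-H eclipsing pairs: I(120°)/CN(120°); tBu(240°)/Cl(240°) — 2 interactions.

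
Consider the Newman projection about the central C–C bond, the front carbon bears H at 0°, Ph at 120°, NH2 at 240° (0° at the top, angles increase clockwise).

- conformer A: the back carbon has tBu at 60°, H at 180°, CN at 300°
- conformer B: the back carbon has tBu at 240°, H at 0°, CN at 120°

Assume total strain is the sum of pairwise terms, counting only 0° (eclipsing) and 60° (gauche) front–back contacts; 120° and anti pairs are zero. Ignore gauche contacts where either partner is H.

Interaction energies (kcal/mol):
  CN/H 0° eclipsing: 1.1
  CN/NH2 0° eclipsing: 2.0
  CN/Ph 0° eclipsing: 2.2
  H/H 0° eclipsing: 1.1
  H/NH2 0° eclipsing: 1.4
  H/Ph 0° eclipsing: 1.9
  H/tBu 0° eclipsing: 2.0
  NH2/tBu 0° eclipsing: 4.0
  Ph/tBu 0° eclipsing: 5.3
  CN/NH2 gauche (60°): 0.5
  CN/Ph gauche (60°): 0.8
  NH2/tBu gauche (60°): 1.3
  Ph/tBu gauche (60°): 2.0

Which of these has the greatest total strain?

B

A (staggered): Ph(120°)/tBu(60°) gauche 2.0; NH2(240°)/CN(300°) gauche 0.5 → 2.5 kcal/mol.
B (eclipsed): H(0°)/H(0°) eclipsed 1.1; Ph(120°)/CN(120°) eclipsed 2.2; NH2(240°)/tBu(240°) eclipsed 4.0 → 7.3 kcal/mol.
B has the highest total (7.3 kcal/mol).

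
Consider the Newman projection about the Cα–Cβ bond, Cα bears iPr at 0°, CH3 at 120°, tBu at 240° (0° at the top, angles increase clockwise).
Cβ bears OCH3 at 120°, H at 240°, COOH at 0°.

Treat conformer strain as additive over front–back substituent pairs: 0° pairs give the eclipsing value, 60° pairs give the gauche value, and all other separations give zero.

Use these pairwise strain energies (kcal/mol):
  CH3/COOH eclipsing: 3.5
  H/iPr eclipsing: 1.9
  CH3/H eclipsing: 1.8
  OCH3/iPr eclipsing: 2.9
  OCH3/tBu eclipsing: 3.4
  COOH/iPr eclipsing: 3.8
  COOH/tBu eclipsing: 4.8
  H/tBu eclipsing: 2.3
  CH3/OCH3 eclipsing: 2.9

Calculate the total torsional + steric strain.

This conformer is eclipsed. iPr at 0° is eclipsed with COOH at 0° (3.8); CH3 at 120° is eclipsed with OCH3 at 120° (2.9); tBu at 240° is eclipsed with H at 240° (2.3). Total 9.0 kcal/mol.

9.0 kcal/mol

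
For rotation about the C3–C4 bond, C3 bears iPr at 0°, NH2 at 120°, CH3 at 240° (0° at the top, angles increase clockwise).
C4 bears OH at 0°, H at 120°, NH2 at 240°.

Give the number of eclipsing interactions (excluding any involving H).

Non-H eclipsing pairs: iPr(0°)/OH(0°); CH3(240°)/NH2(240°) — 2 interactions.

2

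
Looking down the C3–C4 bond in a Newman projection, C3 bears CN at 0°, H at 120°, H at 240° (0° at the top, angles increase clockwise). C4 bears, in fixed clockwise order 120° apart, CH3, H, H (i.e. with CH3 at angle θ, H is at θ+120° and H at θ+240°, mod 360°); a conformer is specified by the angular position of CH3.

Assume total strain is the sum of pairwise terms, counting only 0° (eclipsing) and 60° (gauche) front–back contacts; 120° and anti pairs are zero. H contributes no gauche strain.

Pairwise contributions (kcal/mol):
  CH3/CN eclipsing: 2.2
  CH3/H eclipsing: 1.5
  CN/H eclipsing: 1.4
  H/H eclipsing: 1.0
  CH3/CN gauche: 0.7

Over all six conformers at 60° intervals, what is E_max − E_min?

4.2 kcal/mol

CH3 at 0° (eclipsed): CN–CH3 eclipsed, H–H eclipsed, H–H eclipsed; 2.2 + 1.0 + 1.0 = 4.2 kcal/mol.
CH3 at 60° (staggered): CN–CH3 gauche; 0.7 = 0.7 kcal/mol.
CH3 at 120° (eclipsed): CN–H eclipsed, H–CH3 eclipsed, H–H eclipsed; 1.4 + 1.5 + 1.0 = 3.9 kcal/mol.
CH3 at 180° (staggered): no non-H gauche contacts → 0.0 kcal/mol.
CH3 at 240° (eclipsed): CN–H eclipsed, H–H eclipsed, H–CH3 eclipsed; 1.4 + 1.0 + 1.5 = 3.9 kcal/mol.
CH3 at 300° (staggered): CN–CH3 gauche; 0.7 = 0.7 kcal/mol.
Max at 0° (4.2 kcal/mol), min at 180° (0.0 kcal/mol); barrier = 4.2 kcal/mol.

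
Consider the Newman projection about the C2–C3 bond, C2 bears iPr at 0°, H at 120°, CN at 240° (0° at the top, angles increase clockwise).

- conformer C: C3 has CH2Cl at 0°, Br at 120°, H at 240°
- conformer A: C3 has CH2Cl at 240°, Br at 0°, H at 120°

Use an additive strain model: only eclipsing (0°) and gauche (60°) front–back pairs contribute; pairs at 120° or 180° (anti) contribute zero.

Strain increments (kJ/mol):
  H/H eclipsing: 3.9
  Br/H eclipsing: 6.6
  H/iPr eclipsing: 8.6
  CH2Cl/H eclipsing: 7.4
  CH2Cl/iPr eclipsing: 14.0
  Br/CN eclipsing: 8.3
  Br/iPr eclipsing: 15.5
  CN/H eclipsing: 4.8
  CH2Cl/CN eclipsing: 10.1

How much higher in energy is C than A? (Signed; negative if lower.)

-4.1 kJ/mol

C is eclipsed. iPr at 0° is eclipsed with CH2Cl at 0° (14.0); H at 120° is eclipsed with Br at 120° (6.6); CN at 240° is eclipsed with H at 240° (4.8). Total 25.4 kJ/mol.
A is eclipsed. iPr at 0° is eclipsed with Br at 0° (15.5); H at 120° is eclipsed with H at 120° (3.9); CN at 240° is eclipsed with CH2Cl at 240° (10.1). Total 29.5 kJ/mol.
E(C) − E(A) = 25.4 − 29.5 = -4.1 kJ/mol.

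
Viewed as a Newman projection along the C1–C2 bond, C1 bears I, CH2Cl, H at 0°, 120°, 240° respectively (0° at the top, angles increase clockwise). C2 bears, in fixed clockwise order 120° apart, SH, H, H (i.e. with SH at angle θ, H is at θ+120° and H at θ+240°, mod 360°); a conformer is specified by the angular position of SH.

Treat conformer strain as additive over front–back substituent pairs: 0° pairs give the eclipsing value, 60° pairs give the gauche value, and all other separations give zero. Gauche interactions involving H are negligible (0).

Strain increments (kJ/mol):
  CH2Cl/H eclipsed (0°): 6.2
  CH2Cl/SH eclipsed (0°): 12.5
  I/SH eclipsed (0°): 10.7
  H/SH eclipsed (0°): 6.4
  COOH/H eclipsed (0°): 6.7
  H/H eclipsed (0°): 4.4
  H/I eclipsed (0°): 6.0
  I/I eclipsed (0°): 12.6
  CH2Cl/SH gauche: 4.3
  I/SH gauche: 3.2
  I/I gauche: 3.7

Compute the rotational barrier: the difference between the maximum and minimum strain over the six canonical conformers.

SH at 0° (eclipsed): I–SH eclipsed, CH2Cl–H eclipsed, H–H eclipsed; 10.7 + 6.2 + 4.4 = 21.3 kJ/mol.
SH at 60° (staggered): I–SH gauche, CH2Cl–SH gauche; 3.2 + 4.3 = 7.5 kJ/mol.
SH at 120° (eclipsed): I–H eclipsed, CH2Cl–SH eclipsed, H–H eclipsed; 6.0 + 12.5 + 4.4 = 22.9 kJ/mol.
SH at 180° (staggered): CH2Cl–SH gauche; 4.3 = 4.3 kJ/mol.
SH at 240° (eclipsed): I–H eclipsed, CH2Cl–H eclipsed, H–SH eclipsed; 6.0 + 6.2 + 6.4 = 18.6 kJ/mol.
SH at 300° (staggered): I–SH gauche; 3.2 = 3.2 kJ/mol.
Max at 120° (22.9 kJ/mol), min at 300° (3.2 kJ/mol); barrier = 19.7 kJ/mol.

19.7 kJ/mol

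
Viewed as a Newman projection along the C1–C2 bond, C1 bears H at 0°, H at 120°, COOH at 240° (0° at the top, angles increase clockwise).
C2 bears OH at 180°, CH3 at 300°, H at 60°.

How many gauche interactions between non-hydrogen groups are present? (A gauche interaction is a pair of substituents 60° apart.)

2

Non-H gauche pairs: COOH(240°)/OH(180°); COOH(240°)/CH3(300°) — 2 interactions.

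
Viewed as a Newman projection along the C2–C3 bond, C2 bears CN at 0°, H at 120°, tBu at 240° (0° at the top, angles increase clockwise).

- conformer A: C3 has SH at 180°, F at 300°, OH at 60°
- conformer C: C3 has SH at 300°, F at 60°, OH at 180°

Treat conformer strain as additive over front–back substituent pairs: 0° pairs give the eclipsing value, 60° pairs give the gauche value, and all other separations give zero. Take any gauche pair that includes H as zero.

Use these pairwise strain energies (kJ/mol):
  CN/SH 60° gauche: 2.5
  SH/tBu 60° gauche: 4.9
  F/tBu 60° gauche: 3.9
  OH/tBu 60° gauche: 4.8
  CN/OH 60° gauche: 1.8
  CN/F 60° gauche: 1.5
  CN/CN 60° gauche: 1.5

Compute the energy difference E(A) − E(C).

A (staggered): CN–F gauche, CN–OH gauche, tBu–SH gauche, tBu–F gauche; 1.5 + 1.8 + 4.9 + 3.9 = 12.1 kJ/mol.
C (staggered): CN–SH gauche, CN–F gauche, tBu–SH gauche, tBu–OH gauche; 2.5 + 1.5 + 4.9 + 4.8 = 13.7 kJ/mol.
E(A) − E(C) = 12.1 − 13.7 = -1.6 kJ/mol.

-1.6 kJ/mol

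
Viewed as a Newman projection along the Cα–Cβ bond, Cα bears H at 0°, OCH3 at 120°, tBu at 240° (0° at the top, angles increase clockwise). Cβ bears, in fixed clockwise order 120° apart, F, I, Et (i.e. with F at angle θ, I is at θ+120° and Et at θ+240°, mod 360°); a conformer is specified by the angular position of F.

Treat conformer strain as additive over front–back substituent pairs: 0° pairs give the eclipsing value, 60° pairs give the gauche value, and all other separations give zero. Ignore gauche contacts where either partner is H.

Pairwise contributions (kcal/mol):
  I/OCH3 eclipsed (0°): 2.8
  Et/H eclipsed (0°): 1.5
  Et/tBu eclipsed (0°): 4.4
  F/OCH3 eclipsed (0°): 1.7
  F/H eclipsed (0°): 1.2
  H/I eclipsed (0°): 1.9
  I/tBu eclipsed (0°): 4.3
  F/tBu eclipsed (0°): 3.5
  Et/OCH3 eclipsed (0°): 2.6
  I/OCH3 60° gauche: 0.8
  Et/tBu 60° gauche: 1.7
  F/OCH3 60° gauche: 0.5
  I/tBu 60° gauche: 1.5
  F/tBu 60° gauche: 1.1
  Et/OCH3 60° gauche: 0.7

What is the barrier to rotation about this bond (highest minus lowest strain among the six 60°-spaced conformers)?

F at 0° is eclipsed. H at 0° is eclipsed with F at 0° (1.2); OCH3 at 120° is eclipsed with I at 120° (2.8); tBu at 240° is eclipsed with Et at 240° (4.4). Total 8.4 kcal/mol.
F at 60° is staggered. OCH3 at 120° is gauche with F at 60° (0.5); OCH3 at 120° is gauche with I at 180° (0.8); tBu at 240° is gauche with I at 180° (1.5); tBu at 240° is gauche with Et at 300° (1.7). Total 4.5 kcal/mol.
F at 120° is eclipsed. H at 0° is eclipsed with Et at 0° (1.5); OCH3 at 120° is eclipsed with F at 120° (1.7); tBu at 240° is eclipsed with I at 240° (4.3). Total 7.5 kcal/mol.
F at 180° is staggered. OCH3 at 120° is gauche with F at 180° (0.5); OCH3 at 120° is gauche with Et at 60° (0.7); tBu at 240° is gauche with F at 180° (1.1); tBu at 240° is gauche with I at 300° (1.5). Total 3.8 kcal/mol.
F at 240° is eclipsed. H at 0° is eclipsed with I at 0° (1.9); OCH3 at 120° is eclipsed with Et at 120° (2.6); tBu at 240° is eclipsed with F at 240° (3.5). Total 8.0 kcal/mol.
F at 300° is staggered. OCH3 at 120° is gauche with I at 60° (0.8); OCH3 at 120° is gauche with Et at 180° (0.7); tBu at 240° is gauche with F at 300° (1.1); tBu at 240° is gauche with Et at 180° (1.7). Total 4.3 kcal/mol.
Max at 0° (8.4 kcal/mol), min at 180° (3.8 kcal/mol); barrier = 4.6 kcal/mol.

4.6 kcal/mol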